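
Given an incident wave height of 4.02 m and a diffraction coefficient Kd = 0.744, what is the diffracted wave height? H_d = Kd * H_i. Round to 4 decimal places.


H_d = Kd * H_i
H_d = 0.744 * 4.02
H_d = 2.9909 m

2.9909


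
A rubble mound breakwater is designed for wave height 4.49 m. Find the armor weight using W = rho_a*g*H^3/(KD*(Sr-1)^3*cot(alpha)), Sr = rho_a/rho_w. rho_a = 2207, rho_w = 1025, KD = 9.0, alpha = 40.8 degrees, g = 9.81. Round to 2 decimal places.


Sr = rho_a / rho_w = 2207 / 1025 = 2.153171
(Sr - 1) = 1.153171
(Sr - 1)^3 = 1.533490
cot(40.8) = 1 / tan(40.8) = 1 / 0.863177 = 1.158511
Numerator = 2207 * 9.81 * 4.49^3 = 1959793.7285
Denominator = 9.0 * 1.533490 * 1.158511 = 15.989083
W = 1959793.7285 / 15.989083
W = 122570.74 N

122570.74


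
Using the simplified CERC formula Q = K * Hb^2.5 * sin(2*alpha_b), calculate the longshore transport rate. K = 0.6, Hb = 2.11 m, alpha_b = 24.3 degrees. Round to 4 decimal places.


Q = K * Hb^2.5 * sin(2 * alpha_b)
Hb^2.5 = 2.11^2.5 = 6.467049
sin(2 * 24.3) = sin(48.6) = 0.750111
Q = 0.6 * 6.467049 * 0.750111
Q = 2.9106 m^3/s

2.9106


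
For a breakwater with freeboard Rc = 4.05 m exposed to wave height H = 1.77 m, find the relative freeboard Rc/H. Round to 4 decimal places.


Relative freeboard = Rc / H
= 4.05 / 1.77
= 2.2881

2.2881


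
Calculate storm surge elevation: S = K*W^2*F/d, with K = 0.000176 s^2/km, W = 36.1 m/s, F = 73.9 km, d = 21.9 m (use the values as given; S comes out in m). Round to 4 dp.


S = K * W^2 * F / d
W^2 = 36.1^2 = 1303.21
S = 0.000176 * 1303.21 * 73.9 / 21.9
Numerator = 0.000176 * 1303.21 * 73.9 = 16.950071
S = 16.950071 / 21.9 = 0.7740 m

0.7740


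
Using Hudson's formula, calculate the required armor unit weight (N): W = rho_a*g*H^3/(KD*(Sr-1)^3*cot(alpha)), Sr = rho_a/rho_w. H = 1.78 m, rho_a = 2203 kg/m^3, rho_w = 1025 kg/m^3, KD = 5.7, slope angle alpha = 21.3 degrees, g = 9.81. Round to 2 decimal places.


Sr = rho_a / rho_w = 2203 / 1025 = 2.149268
(Sr - 1) = 1.149268
(Sr - 1)^3 = 1.517974
cot(21.3) = 1 / tan(21.3) = 1 / 0.389884 = 2.564867
Numerator = 2203 * 9.81 * 1.78^3 = 121883.1056
Denominator = 5.7 * 1.517974 * 2.564867 = 22.192388
W = 121883.1056 / 22.192388
W = 5492.11 N

5492.11


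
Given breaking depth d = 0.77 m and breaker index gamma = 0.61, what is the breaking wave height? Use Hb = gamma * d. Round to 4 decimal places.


Hb = gamma * d
Hb = 0.61 * 0.77
Hb = 0.4697 m

0.4697


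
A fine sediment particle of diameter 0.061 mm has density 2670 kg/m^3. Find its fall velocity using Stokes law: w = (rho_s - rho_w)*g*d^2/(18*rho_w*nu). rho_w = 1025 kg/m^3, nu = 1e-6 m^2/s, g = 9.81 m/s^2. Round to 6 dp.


w = (rho_s - rho_w) * g * d^2 / (18 * rho_w * nu)
d = 0.061 mm = 0.000061 m
rho_s - rho_w = 2670 - 1025 = 1645
Numerator = 1645 * 9.81 * (0.000061)^2 = 0.000060047451
Denominator = 18 * 1025 * 1e-6 = 0.018450
w = 0.003255 m/s

0.003255


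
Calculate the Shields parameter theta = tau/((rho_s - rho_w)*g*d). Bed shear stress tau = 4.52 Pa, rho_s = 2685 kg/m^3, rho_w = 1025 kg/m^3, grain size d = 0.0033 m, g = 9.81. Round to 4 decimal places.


theta = tau / ((rho_s - rho_w) * g * d)
rho_s - rho_w = 2685 - 1025 = 1660
Denominator = 1660 * 9.81 * 0.0033 = 53.739180
theta = 4.52 / 53.739180
theta = 0.0841

0.0841


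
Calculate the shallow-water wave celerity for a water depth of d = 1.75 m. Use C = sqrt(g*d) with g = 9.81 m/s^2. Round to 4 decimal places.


Using the shallow-water approximation:
C = sqrt(g * d) = sqrt(9.81 * 1.75)
C = sqrt(17.1675)
C = 4.1434 m/s

4.1434


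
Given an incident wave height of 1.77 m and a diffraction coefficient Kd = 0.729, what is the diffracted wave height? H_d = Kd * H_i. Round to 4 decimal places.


H_d = Kd * H_i
H_d = 0.729 * 1.77
H_d = 1.2903 m

1.2903


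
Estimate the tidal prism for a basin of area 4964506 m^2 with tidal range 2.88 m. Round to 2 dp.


Tidal prism = Area * Tidal range
P = 4964506 * 2.88
P = 14297777.28 m^3

14297777.28


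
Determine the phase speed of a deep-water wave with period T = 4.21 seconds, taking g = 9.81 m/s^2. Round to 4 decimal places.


We use the deep-water celerity formula:
C = g * T / (2 * pi)
C = 9.81 * 4.21 / (2 * 3.14159...)
C = 41.300100 / 6.283185
C = 6.5731 m/s

6.5731


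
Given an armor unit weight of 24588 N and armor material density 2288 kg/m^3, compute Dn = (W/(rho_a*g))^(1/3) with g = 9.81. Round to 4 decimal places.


V = W / (rho_a * g)
V = 24588 / (2288 * 9.81)
V = 24588 / 22445.28
V = 1.095464 m^3
Dn = V^(1/3) = 1.095464^(1/3)
Dn = 1.0309 m

1.0309


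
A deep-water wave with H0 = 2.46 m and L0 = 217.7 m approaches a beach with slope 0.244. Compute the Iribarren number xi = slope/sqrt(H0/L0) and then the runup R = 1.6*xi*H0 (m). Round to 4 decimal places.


xi = slope / sqrt(H0/L0)
H0/L0 = 2.46/217.7 = 0.011300
sqrt(0.011300) = 0.106301
xi = 0.244 / 0.106301 = 2.295364
R = 1.6 * xi * H0 = 1.6 * 2.295364 * 2.46
R = 9.0346 m

9.0346


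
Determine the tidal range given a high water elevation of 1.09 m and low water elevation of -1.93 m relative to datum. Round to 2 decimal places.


Tidal range = High water - Low water
Tidal range = 1.09 - (-1.93)
Tidal range = 3.02 m

3.02


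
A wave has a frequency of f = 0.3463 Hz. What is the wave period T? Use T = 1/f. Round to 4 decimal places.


T = 1 / f
T = 1 / 0.3463
T = 2.8877 s

2.8877


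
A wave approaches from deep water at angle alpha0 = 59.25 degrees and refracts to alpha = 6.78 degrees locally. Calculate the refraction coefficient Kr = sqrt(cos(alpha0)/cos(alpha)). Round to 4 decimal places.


Kr = sqrt(cos(alpha0) / cos(alpha))
cos(59.25) = 0.511293
cos(6.78) = 0.993007
Kr = sqrt(0.511293 / 0.993007)
Kr = sqrt(0.514894)
Kr = 0.7176

0.7176


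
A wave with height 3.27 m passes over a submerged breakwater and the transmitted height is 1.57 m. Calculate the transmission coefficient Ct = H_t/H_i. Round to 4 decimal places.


Ct = H_t / H_i
Ct = 1.57 / 3.27
Ct = 0.4801

0.4801


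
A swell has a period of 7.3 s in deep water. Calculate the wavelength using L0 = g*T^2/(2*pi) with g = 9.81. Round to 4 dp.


L0 = g * T^2 / (2 * pi)
L0 = 9.81 * 7.3^2 / (2 * pi)
L0 = 9.81 * 53.2900 / 6.28319
L0 = 522.7749 / 6.28319
L0 = 83.2022 m

83.2022


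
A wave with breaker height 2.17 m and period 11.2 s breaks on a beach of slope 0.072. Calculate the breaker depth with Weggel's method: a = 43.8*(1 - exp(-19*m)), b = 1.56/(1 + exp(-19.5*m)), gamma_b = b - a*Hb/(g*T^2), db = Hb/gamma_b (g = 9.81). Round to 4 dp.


a = 43.8 * (1 - exp(-19 * m))
exp(-19 * 0.072) = exp(-1.3680) = 0.254616
a = 43.8 * (1 - 0.254616) = 32.647833
b = 1.56 / (1 + exp(-19.5 * m))
exp(-19.5 * 0.072) = exp(-1.4040) = 0.245613
b = 1.56 / (1 + 0.245613) = 1.252396
Hb / (g * T^2) = 2.17 / (9.81 * 11.2^2) = 2.17 / 1230.5664 = 0.00176342
gamma_b = b - a * Hb/(g*T^2) = 1.252396 - 32.647833 * 0.00176342 = 1.194824
db = Hb / gamma_b = 2.17 / 1.194824
db = 1.8162 m

1.8162


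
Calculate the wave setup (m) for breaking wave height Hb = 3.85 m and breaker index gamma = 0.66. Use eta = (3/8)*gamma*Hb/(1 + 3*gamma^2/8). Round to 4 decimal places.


eta = (3/8) * gamma * Hb / (1 + 3*gamma^2/8)
Numerator = (3/8) * 0.66 * 3.85 = 0.952875
Denominator = 1 + 3*0.66^2/8 = 1 + 0.163350 = 1.163350
eta = 0.952875 / 1.163350
eta = 0.8191 m

0.8191


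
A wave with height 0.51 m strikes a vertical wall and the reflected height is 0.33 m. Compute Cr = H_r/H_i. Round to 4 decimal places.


Cr = H_r / H_i
Cr = 0.33 / 0.51
Cr = 0.6471

0.6471


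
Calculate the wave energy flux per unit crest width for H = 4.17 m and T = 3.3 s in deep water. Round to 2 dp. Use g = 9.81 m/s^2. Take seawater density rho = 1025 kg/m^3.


P = rho * g^2 * H^2 * T / (32 * pi)
P = 1025 * 9.81^2 * 4.17^2 * 3.3 / (32 * pi)
P = 1025 * 96.2361 * 17.3889 * 3.3 / 100.53096
P = 56305.14 W/m

56305.14


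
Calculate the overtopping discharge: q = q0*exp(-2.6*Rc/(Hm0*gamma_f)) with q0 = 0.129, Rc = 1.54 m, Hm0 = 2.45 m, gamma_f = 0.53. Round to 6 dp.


q = q0 * exp(-2.6 * Rc / (Hm0 * gamma_f))
Exponent = -2.6 * 1.54 / (2.45 * 0.53)
= -2.6 * 1.54 / 1.2985
= -3.083558
exp(-3.083558) = 0.045796
q = 0.129 * 0.045796
q = 0.005908 m^3/s/m

0.005908


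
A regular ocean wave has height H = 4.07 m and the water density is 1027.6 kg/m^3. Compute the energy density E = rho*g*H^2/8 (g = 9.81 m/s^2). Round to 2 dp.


E = (1/8) * rho * g * H^2
E = (1/8) * 1027.6 * 9.81 * 4.07^2
E = 0.125 * 1027.6 * 9.81 * 16.5649
E = 20873.34 J/m^2

20873.34


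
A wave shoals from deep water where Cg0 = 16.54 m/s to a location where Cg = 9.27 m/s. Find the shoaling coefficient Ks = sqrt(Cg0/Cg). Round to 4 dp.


Ks = sqrt(Cg0 / Cg)
Ks = sqrt(16.54 / 9.27)
Ks = sqrt(1.7843)
Ks = 1.3358

1.3358


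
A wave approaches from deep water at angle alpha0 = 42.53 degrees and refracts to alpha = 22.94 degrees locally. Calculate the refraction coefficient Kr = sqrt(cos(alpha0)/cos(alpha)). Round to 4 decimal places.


Kr = sqrt(cos(alpha0) / cos(alpha))
cos(42.53) = 0.736923
cos(22.94) = 0.920914
Kr = sqrt(0.736923 / 0.920914)
Kr = sqrt(0.800209)
Kr = 0.8945

0.8945


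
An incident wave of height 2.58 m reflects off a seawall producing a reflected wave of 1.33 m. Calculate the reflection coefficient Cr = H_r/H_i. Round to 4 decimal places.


Cr = H_r / H_i
Cr = 1.33 / 2.58
Cr = 0.5155

0.5155


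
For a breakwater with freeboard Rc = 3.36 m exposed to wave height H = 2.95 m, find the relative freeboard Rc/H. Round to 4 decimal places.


Relative freeboard = Rc / H
= 3.36 / 2.95
= 1.1390

1.1390


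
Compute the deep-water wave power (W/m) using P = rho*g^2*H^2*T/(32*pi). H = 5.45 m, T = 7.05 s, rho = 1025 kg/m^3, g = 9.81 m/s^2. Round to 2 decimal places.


P = rho * g^2 * H^2 * T / (32 * pi)
P = 1025 * 9.81^2 * 5.45^2 * 7.05 / (32 * pi)
P = 1025 * 96.2361 * 29.7025 * 7.05 / 100.53096
P = 205467.98 W/m

205467.98


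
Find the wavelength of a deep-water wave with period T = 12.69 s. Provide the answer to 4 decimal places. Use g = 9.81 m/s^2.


L0 = g * T^2 / (2 * pi)
L0 = 9.81 * 12.69^2 / (2 * pi)
L0 = 9.81 * 161.0361 / 6.28319
L0 = 1579.7641 / 6.28319
L0 = 251.4273 m

251.4273


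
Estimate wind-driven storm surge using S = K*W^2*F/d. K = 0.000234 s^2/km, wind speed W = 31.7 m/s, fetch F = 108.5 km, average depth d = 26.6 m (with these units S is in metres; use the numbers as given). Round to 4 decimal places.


S = K * W^2 * F / d
W^2 = 31.7^2 = 1004.89
S = 0.000234 * 1004.89 * 108.5 / 26.6
Numerator = 0.000234 * 1004.89 * 108.5 = 25.513152
S = 25.513152 / 26.6 = 0.9591 m

0.9591


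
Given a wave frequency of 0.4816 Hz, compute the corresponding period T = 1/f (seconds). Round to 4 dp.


T = 1 / f
T = 1 / 0.4816
T = 2.0764 s

2.0764


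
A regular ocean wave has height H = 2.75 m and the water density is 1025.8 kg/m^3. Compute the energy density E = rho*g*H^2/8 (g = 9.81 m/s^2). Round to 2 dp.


E = (1/8) * rho * g * H^2
E = (1/8) * 1025.8 * 9.81 * 2.75^2
E = 0.125 * 1025.8 * 9.81 * 7.5625
E = 9512.77 J/m^2

9512.77


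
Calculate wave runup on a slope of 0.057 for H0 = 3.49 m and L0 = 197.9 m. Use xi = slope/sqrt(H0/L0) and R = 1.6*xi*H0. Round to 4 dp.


xi = slope / sqrt(H0/L0)
H0/L0 = 3.49/197.9 = 0.017635
sqrt(0.017635) = 0.132797
xi = 0.057 / 0.132797 = 0.429225
R = 1.6 * xi * H0 = 1.6 * 0.429225 * 3.49
R = 2.3968 m

2.3968


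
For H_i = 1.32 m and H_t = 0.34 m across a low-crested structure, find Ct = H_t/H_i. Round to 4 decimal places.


Ct = H_t / H_i
Ct = 0.34 / 1.32
Ct = 0.2576

0.2576


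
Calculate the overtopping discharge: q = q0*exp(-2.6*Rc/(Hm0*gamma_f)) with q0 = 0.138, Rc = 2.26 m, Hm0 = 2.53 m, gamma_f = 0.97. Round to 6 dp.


q = q0 * exp(-2.6 * Rc / (Hm0 * gamma_f))
Exponent = -2.6 * 2.26 / (2.53 * 0.97)
= -2.6 * 2.26 / 2.4541
= -2.394360
exp(-2.394360) = 0.091231
q = 0.138 * 0.091231
q = 0.012590 m^3/s/m

0.012590


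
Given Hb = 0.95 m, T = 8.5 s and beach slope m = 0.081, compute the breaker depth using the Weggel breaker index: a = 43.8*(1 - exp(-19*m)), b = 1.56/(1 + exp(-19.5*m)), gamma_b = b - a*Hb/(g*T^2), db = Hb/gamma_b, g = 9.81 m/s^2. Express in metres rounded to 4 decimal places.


a = 43.8 * (1 - exp(-19 * m))
exp(-19 * 0.081) = exp(-1.5390) = 0.214596
a = 43.8 * (1 - 0.214596) = 34.400713
b = 1.56 / (1 + exp(-19.5 * m))
exp(-19.5 * 0.081) = exp(-1.5795) = 0.206078
b = 1.56 / (1 + 0.206078) = 1.293449
Hb / (g * T^2) = 0.95 / (9.81 * 8.5^2) = 0.95 / 708.7725 = 0.00134035
gamma_b = b - a * Hb/(g*T^2) = 1.293449 - 34.400713 * 0.00134035 = 1.247340
db = Hb / gamma_b = 0.95 / 1.247340
db = 0.7616 m

0.7616


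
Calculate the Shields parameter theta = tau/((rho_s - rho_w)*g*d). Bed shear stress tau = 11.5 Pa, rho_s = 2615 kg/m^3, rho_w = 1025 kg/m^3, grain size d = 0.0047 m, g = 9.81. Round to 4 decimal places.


theta = tau / ((rho_s - rho_w) * g * d)
rho_s - rho_w = 2615 - 1025 = 1590
Denominator = 1590 * 9.81 * 0.0047 = 73.310130
theta = 11.5 / 73.310130
theta = 0.1569

0.1569


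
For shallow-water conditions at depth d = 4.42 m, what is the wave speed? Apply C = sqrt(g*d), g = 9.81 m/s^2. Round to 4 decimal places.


Using the shallow-water approximation:
C = sqrt(g * d) = sqrt(9.81 * 4.42)
C = sqrt(43.3602)
C = 6.5848 m/s

6.5848


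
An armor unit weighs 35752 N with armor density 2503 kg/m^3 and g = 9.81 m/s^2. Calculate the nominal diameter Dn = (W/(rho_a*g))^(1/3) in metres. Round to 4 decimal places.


V = W / (rho_a * g)
V = 35752 / (2503 * 9.81)
V = 35752 / 24554.43
V = 1.456031 m^3
Dn = V^(1/3) = 1.456031^(1/3)
Dn = 1.1334 m

1.1334


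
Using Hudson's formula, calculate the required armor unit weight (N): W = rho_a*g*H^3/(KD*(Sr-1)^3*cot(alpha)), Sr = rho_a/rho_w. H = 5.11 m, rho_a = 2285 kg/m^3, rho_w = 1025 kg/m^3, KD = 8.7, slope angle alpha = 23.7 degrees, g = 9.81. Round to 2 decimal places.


Sr = rho_a / rho_w = 2285 / 1025 = 2.229268
(Sr - 1) = 1.229268
(Sr - 1)^3 = 1.857548
cot(23.7) = 1 / tan(23.7) = 1 / 0.438969 = 2.278064
Numerator = 2285 * 9.81 * 5.11^3 = 2991010.3248
Denominator = 8.7 * 1.857548 * 2.278064 = 36.815028
W = 2991010.3248 / 36.815028
W = 81244.28 N

81244.28


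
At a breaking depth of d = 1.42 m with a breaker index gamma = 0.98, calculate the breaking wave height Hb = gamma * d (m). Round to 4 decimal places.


Hb = gamma * d
Hb = 0.98 * 1.42
Hb = 1.3916 m

1.3916


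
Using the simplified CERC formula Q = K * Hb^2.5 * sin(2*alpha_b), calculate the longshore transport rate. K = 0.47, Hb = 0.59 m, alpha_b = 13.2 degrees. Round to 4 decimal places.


Q = K * Hb^2.5 * sin(2 * alpha_b)
Hb^2.5 = 0.59^2.5 = 0.267381
sin(2 * 13.2) = sin(26.4) = 0.444635
Q = 0.47 * 0.267381 * 0.444635
Q = 0.0559 m^3/s

0.0559


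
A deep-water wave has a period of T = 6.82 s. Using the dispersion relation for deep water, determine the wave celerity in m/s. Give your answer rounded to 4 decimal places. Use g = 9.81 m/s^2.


We use the deep-water celerity formula:
C = g * T / (2 * pi)
C = 9.81 * 6.82 / (2 * 3.14159...)
C = 66.904200 / 6.283185
C = 10.6481 m/s

10.6481


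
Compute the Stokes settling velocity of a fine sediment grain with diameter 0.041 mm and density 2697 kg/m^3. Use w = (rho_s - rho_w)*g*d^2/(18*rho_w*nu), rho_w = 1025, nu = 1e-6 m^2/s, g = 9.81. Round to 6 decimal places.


w = (rho_s - rho_w) * g * d^2 / (18 * rho_w * nu)
d = 0.041 mm = 0.000041 m
rho_s - rho_w = 2697 - 1025 = 1672
Numerator = 1672 * 9.81 * (0.000041)^2 = 0.000027572300
Denominator = 18 * 1025 * 1e-6 = 0.018450
w = 0.001494 m/s

0.001494


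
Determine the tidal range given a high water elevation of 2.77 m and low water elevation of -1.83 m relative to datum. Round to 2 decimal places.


Tidal range = High water - Low water
Tidal range = 2.77 - (-1.83)
Tidal range = 4.60 m

4.60


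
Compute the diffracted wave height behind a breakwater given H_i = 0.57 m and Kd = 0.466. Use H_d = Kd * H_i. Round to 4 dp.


H_d = Kd * H_i
H_d = 0.466 * 0.57
H_d = 0.2656 m

0.2656


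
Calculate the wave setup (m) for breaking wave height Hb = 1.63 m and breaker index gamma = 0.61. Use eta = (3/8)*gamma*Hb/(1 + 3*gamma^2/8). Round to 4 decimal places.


eta = (3/8) * gamma * Hb / (1 + 3*gamma^2/8)
Numerator = (3/8) * 0.61 * 1.63 = 0.372862
Denominator = 1 + 3*0.61^2/8 = 1 + 0.139538 = 1.139538
eta = 0.372862 / 1.139538
eta = 0.3272 m

0.3272


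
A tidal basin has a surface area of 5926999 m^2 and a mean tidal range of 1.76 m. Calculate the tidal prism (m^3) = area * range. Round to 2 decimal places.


Tidal prism = Area * Tidal range
P = 5926999 * 1.76
P = 10431518.24 m^3

10431518.24


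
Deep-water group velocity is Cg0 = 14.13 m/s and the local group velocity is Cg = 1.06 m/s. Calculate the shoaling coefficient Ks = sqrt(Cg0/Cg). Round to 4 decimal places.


Ks = sqrt(Cg0 / Cg)
Ks = sqrt(14.13 / 1.06)
Ks = sqrt(13.3302)
Ks = 3.6511

3.6511


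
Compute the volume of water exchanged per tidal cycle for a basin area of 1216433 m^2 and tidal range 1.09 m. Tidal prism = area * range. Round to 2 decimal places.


Tidal prism = Area * Tidal range
P = 1216433 * 1.09
P = 1325911.97 m^3

1325911.97


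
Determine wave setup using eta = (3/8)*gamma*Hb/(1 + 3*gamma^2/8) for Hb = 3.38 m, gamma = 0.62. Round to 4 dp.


eta = (3/8) * gamma * Hb / (1 + 3*gamma^2/8)
Numerator = (3/8) * 0.62 * 3.38 = 0.785850
Denominator = 1 + 3*0.62^2/8 = 1 + 0.144150 = 1.144150
eta = 0.785850 / 1.144150
eta = 0.6868 m

0.6868


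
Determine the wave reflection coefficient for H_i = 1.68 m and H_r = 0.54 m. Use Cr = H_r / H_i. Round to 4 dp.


Cr = H_r / H_i
Cr = 0.54 / 1.68
Cr = 0.3214

0.3214


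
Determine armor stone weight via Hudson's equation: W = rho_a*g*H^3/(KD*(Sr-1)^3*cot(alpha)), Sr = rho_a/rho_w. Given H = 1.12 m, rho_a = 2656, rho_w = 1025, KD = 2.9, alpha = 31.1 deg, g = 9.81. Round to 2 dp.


Sr = rho_a / rho_w = 2656 / 1025 = 2.591220
(Sr - 1) = 1.591220
(Sr - 1)^3 = 4.028935
cot(31.1) = 1 / tan(31.1) = 1 / 0.603239 = 1.657719
Numerator = 2656 * 9.81 * 1.12^3 = 36605.9048
Denominator = 2.9 * 4.028935 * 1.657719 = 19.368643
W = 36605.9048 / 19.368643
W = 1889.96 N

1889.96


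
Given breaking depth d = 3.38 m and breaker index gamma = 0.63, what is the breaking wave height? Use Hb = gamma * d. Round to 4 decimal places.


Hb = gamma * d
Hb = 0.63 * 3.38
Hb = 2.1294 m

2.1294


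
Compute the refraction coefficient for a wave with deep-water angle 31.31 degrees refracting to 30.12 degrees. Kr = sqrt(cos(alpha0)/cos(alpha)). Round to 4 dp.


Kr = sqrt(cos(alpha0) / cos(alpha))
cos(31.31) = 0.854368
cos(30.12) = 0.864976
Kr = sqrt(0.854368 / 0.864976)
Kr = sqrt(0.987736)
Kr = 0.9938

0.9938


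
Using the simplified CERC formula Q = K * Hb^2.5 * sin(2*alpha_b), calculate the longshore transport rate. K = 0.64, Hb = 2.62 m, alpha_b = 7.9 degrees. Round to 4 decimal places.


Q = K * Hb^2.5 * sin(2 * alpha_b)
Hb^2.5 = 2.62^2.5 = 11.111002
sin(2 * 7.9) = sin(15.8) = 0.272280
Q = 0.64 * 11.111002 * 0.272280
Q = 1.9362 m^3/s

1.9362


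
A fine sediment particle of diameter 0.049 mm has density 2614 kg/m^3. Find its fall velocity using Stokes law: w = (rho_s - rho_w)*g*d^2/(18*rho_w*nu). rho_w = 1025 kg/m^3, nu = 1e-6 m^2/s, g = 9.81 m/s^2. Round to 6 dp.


w = (rho_s - rho_w) * g * d^2 / (18 * rho_w * nu)
d = 0.049 mm = 0.000049 m
rho_s - rho_w = 2614 - 1025 = 1589
Numerator = 1589 * 9.81 * (0.000049)^2 = 0.000037427004
Denominator = 18 * 1025 * 1e-6 = 0.018450
w = 0.002029 m/s

0.002029


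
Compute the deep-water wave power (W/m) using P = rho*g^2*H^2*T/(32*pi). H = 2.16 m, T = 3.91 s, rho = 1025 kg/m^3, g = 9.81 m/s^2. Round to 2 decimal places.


P = rho * g^2 * H^2 * T / (32 * pi)
P = 1025 * 9.81^2 * 2.16^2 * 3.91 / (32 * pi)
P = 1025 * 96.2361 * 4.6656 * 3.91 / 100.53096
P = 17899.72 W/m

17899.72


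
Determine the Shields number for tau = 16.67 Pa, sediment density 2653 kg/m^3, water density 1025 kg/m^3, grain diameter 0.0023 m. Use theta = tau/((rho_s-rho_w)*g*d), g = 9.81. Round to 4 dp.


theta = tau / ((rho_s - rho_w) * g * d)
rho_s - rho_w = 2653 - 1025 = 1628
Denominator = 1628 * 9.81 * 0.0023 = 36.732564
theta = 16.67 / 36.732564
theta = 0.4538

0.4538


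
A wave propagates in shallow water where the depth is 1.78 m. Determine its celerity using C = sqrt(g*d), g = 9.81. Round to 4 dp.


Using the shallow-water approximation:
C = sqrt(g * d) = sqrt(9.81 * 1.78)
C = sqrt(17.4618)
C = 4.1787 m/s

4.1787


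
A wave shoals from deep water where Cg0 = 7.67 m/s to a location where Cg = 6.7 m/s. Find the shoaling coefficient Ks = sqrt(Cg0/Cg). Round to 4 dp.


Ks = sqrt(Cg0 / Cg)
Ks = sqrt(7.67 / 6.7)
Ks = sqrt(1.1448)
Ks = 1.0699

1.0699


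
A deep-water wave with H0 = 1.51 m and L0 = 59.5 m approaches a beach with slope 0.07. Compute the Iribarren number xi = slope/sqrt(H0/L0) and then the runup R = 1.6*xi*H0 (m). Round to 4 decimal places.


xi = slope / sqrt(H0/L0)
H0/L0 = 1.51/59.5 = 0.025378
sqrt(0.025378) = 0.159305
xi = 0.07 / 0.159305 = 0.439408
R = 1.6 * xi * H0 = 1.6 * 0.439408 * 1.51
R = 1.0616 m

1.0616


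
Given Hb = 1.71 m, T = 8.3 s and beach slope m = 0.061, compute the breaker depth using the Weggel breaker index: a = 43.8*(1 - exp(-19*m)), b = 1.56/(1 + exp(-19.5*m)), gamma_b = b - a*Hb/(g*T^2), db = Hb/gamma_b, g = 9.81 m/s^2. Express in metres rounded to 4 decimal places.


a = 43.8 * (1 - exp(-19 * m))
exp(-19 * 0.061) = exp(-1.1590) = 0.313800
a = 43.8 * (1 - 0.313800) = 30.055568
b = 1.56 / (1 + exp(-19.5 * m))
exp(-19.5 * 0.061) = exp(-1.1895) = 0.304373
b = 1.56 / (1 + 0.304373) = 1.195977
Hb / (g * T^2) = 1.71 / (9.81 * 8.3^2) = 1.71 / 675.8109 = 0.00253029
gamma_b = b - a * Hb/(g*T^2) = 1.195977 - 30.055568 * 0.00253029 = 1.119927
db = Hb / gamma_b = 1.71 / 1.119927
db = 1.5269 m

1.5269


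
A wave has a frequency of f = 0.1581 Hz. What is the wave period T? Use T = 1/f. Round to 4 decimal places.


T = 1 / f
T = 1 / 0.1581
T = 6.3251 s

6.3251


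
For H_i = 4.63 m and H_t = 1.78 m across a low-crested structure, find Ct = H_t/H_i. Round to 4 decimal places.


Ct = H_t / H_i
Ct = 1.78 / 4.63
Ct = 0.3844

0.3844


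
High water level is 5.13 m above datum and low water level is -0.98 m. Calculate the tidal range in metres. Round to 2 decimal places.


Tidal range = High water - Low water
Tidal range = 5.13 - (-0.98)
Tidal range = 6.11 m

6.11


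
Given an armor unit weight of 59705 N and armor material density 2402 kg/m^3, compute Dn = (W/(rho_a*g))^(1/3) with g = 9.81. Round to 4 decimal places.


V = W / (rho_a * g)
V = 59705 / (2402 * 9.81)
V = 59705 / 23563.62
V = 2.533779 m^3
Dn = V^(1/3) = 2.533779^(1/3)
Dn = 1.3633 m

1.3633


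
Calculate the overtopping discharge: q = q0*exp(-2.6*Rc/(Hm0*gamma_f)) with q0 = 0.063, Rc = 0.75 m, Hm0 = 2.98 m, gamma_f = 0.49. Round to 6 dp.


q = q0 * exp(-2.6 * Rc / (Hm0 * gamma_f))
Exponent = -2.6 * 0.75 / (2.98 * 0.49)
= -2.6 * 0.75 / 1.4602
= -1.335434
exp(-1.335434) = 0.263044
q = 0.063 * 0.263044
q = 0.016572 m^3/s/m

0.016572


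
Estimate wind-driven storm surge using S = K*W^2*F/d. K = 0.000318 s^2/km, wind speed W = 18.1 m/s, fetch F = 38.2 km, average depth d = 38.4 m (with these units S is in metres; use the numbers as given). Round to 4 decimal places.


S = K * W^2 * F / d
W^2 = 18.1^2 = 327.61
S = 0.000318 * 327.61 * 38.2 / 38.4
Numerator = 0.000318 * 327.61 * 38.2 = 3.979675
S = 3.979675 / 38.4 = 0.1036 m

0.1036


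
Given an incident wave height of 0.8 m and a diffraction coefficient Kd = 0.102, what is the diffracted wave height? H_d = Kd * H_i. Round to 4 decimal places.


H_d = Kd * H_i
H_d = 0.102 * 0.8
H_d = 0.0816 m

0.0816


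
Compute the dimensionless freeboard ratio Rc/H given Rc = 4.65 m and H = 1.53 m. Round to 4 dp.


Relative freeboard = Rc / H
= 4.65 / 1.53
= 3.0392

3.0392


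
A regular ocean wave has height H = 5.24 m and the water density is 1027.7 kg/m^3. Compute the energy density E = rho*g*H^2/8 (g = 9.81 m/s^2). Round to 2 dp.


E = (1/8) * rho * g * H^2
E = (1/8) * 1027.7 * 9.81 * 5.24^2
E = 0.125 * 1027.7 * 9.81 * 27.4576
E = 34602.54 J/m^2

34602.54


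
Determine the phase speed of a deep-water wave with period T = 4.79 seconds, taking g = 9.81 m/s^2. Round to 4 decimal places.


We use the deep-water celerity formula:
C = g * T / (2 * pi)
C = 9.81 * 4.79 / (2 * 3.14159...)
C = 46.989900 / 6.283185
C = 7.4787 m/s

7.4787


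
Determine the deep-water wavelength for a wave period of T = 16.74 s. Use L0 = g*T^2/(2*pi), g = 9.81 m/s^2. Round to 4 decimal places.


L0 = g * T^2 / (2 * pi)
L0 = 9.81 * 16.74^2 / (2 * pi)
L0 = 9.81 * 280.2276 / 6.28319
L0 = 2749.0328 / 6.28319
L0 = 437.5222 m

437.5222


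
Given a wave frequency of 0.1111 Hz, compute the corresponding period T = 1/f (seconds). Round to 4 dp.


T = 1 / f
T = 1 / 0.1111
T = 9.0009 s

9.0009


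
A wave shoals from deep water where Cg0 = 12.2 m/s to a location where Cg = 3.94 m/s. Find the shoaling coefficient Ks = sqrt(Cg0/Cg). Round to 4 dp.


Ks = sqrt(Cg0 / Cg)
Ks = sqrt(12.2 / 3.94)
Ks = sqrt(3.0964)
Ks = 1.7597

1.7597


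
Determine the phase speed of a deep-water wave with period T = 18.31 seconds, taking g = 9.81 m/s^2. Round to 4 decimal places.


We use the deep-water celerity formula:
C = g * T / (2 * pi)
C = 9.81 * 18.31 / (2 * 3.14159...)
C = 179.621100 / 6.283185
C = 28.5876 m/s

28.5876


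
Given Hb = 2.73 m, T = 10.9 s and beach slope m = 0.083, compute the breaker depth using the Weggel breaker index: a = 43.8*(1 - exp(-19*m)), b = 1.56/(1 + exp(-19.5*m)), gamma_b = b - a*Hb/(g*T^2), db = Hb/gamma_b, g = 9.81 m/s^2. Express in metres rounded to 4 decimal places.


a = 43.8 * (1 - exp(-19 * m))
exp(-19 * 0.083) = exp(-1.5770) = 0.206594
a = 43.8 * (1 - 0.206594) = 34.751185
b = 1.56 / (1 + exp(-19.5 * m))
exp(-19.5 * 0.083) = exp(-1.6185) = 0.198196
b = 1.56 / (1 + 0.198196) = 1.301958
Hb / (g * T^2) = 2.73 / (9.81 * 10.9^2) = 2.73 / 1165.5261 = 0.00234229
gamma_b = b - a * Hb/(g*T^2) = 1.301958 - 34.751185 * 0.00234229 = 1.220560
db = Hb / gamma_b = 2.73 / 1.220560
db = 2.2367 m

2.2367


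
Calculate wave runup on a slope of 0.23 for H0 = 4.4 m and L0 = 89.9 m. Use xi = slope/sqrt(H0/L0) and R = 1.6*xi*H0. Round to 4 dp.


xi = slope / sqrt(H0/L0)
H0/L0 = 4.4/89.9 = 0.048943
sqrt(0.048943) = 0.221231
xi = 0.23 / 0.221231 = 1.039636
R = 1.6 * xi * H0 = 1.6 * 1.039636 * 4.4
R = 7.3190 m

7.3190


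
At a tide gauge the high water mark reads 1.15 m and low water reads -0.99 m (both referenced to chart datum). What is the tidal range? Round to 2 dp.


Tidal range = High water - Low water
Tidal range = 1.15 - (-0.99)
Tidal range = 2.14 m

2.14


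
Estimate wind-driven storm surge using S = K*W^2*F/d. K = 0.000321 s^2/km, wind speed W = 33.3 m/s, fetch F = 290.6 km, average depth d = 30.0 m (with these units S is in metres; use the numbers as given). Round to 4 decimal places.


S = K * W^2 * F / d
W^2 = 33.3^2 = 1108.89
S = 0.000321 * 1108.89 * 290.6 / 30.0
Numerator = 0.000321 * 1108.89 * 290.6 = 103.440142
S = 103.440142 / 30.0 = 3.4480 m

3.4480


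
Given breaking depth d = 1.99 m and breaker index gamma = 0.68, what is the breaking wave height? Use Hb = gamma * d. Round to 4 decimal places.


Hb = gamma * d
Hb = 0.68 * 1.99
Hb = 1.3532 m

1.3532


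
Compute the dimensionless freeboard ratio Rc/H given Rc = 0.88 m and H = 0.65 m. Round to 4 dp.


Relative freeboard = Rc / H
= 0.88 / 0.65
= 1.3538

1.3538


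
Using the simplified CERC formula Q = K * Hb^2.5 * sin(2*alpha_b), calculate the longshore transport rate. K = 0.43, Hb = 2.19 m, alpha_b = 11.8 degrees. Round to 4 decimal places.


Q = K * Hb^2.5 * sin(2 * alpha_b)
Hb^2.5 = 2.19^2.5 = 7.097580
sin(2 * 11.8) = sin(23.6) = 0.400349
Q = 0.43 * 7.097580 * 0.400349
Q = 1.2218 m^3/s

1.2218


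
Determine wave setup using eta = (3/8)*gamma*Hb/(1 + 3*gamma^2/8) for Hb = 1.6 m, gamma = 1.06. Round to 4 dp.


eta = (3/8) * gamma * Hb / (1 + 3*gamma^2/8)
Numerator = (3/8) * 1.06 * 1.6 = 0.636000
Denominator = 1 + 3*1.06^2/8 = 1 + 0.421350 = 1.421350
eta = 0.636000 / 1.421350
eta = 0.4475 m

0.4475


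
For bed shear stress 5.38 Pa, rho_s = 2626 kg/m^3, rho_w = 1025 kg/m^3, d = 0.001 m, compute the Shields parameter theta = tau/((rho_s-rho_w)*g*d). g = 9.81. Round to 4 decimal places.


theta = tau / ((rho_s - rho_w) * g * d)
rho_s - rho_w = 2626 - 1025 = 1601
Denominator = 1601 * 9.81 * 0.001 = 15.705810
theta = 5.38 / 15.705810
theta = 0.3425

0.3425


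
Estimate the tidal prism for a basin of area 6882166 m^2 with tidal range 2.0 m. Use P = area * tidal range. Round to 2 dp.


Tidal prism = Area * Tidal range
P = 6882166 * 2.0
P = 13764332.00 m^3

13764332.00


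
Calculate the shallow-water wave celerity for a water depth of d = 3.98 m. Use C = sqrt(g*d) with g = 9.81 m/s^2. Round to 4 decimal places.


Using the shallow-water approximation:
C = sqrt(g * d) = sqrt(9.81 * 3.98)
C = sqrt(39.0438)
C = 6.2485 m/s

6.2485


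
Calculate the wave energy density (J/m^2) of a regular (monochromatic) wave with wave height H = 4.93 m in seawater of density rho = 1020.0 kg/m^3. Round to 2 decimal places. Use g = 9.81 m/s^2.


E = (1/8) * rho * g * H^2
E = (1/8) * 1020.0 * 9.81 * 4.93^2
E = 0.125 * 1020.0 * 9.81 * 24.3049
E = 30399.96 J/m^2

30399.96


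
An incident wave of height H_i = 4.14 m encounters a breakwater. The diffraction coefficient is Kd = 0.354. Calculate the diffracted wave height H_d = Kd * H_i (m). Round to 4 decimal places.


H_d = Kd * H_i
H_d = 0.354 * 4.14
H_d = 1.4656 m

1.4656


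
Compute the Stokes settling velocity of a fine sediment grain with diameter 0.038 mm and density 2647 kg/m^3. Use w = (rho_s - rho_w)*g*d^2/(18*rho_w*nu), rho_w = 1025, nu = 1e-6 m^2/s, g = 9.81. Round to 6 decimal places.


w = (rho_s - rho_w) * g * d^2 / (18 * rho_w * nu)
d = 0.038 mm = 0.000038 m
rho_s - rho_w = 2647 - 1025 = 1622
Numerator = 1622 * 9.81 * (0.000038)^2 = 0.000022976668
Denominator = 18 * 1025 * 1e-6 = 0.018450
w = 0.001245 m/s

0.001245


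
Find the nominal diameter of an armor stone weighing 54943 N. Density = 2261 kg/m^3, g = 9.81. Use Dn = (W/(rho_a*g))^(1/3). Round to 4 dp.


V = W / (rho_a * g)
V = 54943 / (2261 * 9.81)
V = 54943 / 22180.41
V = 2.477096 m^3
Dn = V^(1/3) = 2.477096^(1/3)
Dn = 1.3531 m

1.3531


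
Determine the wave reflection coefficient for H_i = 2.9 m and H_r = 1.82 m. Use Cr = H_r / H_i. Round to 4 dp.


Cr = H_r / H_i
Cr = 1.82 / 2.9
Cr = 0.6276

0.6276


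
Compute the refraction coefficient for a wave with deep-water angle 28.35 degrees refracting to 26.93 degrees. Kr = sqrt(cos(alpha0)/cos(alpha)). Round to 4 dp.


Kr = sqrt(cos(alpha0) / cos(alpha))
cos(28.35) = 0.880063
cos(26.93) = 0.891561
Kr = sqrt(0.880063 / 0.891561)
Kr = sqrt(0.987104)
Kr = 0.9935

0.9935


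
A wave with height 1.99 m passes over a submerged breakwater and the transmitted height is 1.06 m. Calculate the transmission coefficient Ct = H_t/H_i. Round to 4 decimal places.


Ct = H_t / H_i
Ct = 1.06 / 1.99
Ct = 0.5327

0.5327


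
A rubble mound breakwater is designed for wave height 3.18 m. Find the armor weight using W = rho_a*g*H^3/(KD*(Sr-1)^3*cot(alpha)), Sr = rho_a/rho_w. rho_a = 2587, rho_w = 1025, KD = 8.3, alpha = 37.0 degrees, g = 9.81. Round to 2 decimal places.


Sr = rho_a / rho_w = 2587 / 1025 = 2.523902
(Sr - 1) = 1.523902
(Sr - 1)^3 = 3.538926
cot(37.0) = 1 / tan(37.0) = 1 / 0.753554 = 1.327045
Numerator = 2587 * 9.81 * 3.18^3 = 816106.4233
Denominator = 8.3 * 3.538926 * 1.327045 = 38.979402
W = 816106.4233 / 38.979402
W = 20936.86 N

20936.86


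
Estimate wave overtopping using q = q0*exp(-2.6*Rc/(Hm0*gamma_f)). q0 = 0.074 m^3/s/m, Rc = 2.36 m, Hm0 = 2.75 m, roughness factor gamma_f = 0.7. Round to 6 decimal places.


q = q0 * exp(-2.6 * Rc / (Hm0 * gamma_f))
Exponent = -2.6 * 2.36 / (2.75 * 0.7)
= -2.6 * 2.36 / 1.9250
= -3.187532
exp(-3.187532) = 0.041274
q = 0.074 * 0.041274
q = 0.003054 m^3/s/m

0.003054


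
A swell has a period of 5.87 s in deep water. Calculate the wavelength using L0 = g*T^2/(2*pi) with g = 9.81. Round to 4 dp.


L0 = g * T^2 / (2 * pi)
L0 = 9.81 * 5.87^2 / (2 * pi)
L0 = 9.81 * 34.4569 / 6.28319
L0 = 338.0222 / 6.28319
L0 = 53.7979 m

53.7979


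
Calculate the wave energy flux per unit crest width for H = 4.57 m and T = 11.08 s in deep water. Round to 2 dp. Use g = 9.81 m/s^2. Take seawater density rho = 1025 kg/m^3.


P = rho * g^2 * H^2 * T / (32 * pi)
P = 1025 * 9.81^2 * 4.57^2 * 11.08 / (32 * pi)
P = 1025 * 96.2361 * 20.8849 * 11.08 / 100.53096
P = 227056.63 W/m

227056.63


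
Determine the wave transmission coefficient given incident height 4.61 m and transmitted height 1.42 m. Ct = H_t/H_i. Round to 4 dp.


Ct = H_t / H_i
Ct = 1.42 / 4.61
Ct = 0.3080

0.3080


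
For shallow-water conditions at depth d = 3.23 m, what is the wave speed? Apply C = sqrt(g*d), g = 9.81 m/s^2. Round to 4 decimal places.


Using the shallow-water approximation:
C = sqrt(g * d) = sqrt(9.81 * 3.23)
C = sqrt(31.6863)
C = 5.6291 m/s

5.6291


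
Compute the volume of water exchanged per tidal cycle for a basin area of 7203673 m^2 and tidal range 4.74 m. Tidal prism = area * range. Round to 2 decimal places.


Tidal prism = Area * Tidal range
P = 7203673 * 4.74
P = 34145410.02 m^3

34145410.02


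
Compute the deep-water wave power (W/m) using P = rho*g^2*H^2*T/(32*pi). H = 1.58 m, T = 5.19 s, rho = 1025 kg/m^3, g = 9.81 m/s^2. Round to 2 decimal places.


P = rho * g^2 * H^2 * T / (32 * pi)
P = 1025 * 9.81^2 * 1.58^2 * 5.19 / (32 * pi)
P = 1025 * 96.2361 * 2.4964 * 5.19 / 100.53096
P = 12712.87 W/m

12712.87


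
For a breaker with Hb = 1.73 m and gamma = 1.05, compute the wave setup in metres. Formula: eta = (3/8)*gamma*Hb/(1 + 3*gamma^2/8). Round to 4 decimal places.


eta = (3/8) * gamma * Hb / (1 + 3*gamma^2/8)
Numerator = (3/8) * 1.05 * 1.73 = 0.681188
Denominator = 1 + 3*1.05^2/8 = 1 + 0.413438 = 1.413438
eta = 0.681188 / 1.413438
eta = 0.4819 m

0.4819


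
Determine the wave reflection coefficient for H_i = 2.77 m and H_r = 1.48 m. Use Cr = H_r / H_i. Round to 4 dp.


Cr = H_r / H_i
Cr = 1.48 / 2.77
Cr = 0.5343

0.5343


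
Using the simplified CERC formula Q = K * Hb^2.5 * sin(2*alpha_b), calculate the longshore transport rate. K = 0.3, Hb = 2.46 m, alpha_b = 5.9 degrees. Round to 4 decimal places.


Q = K * Hb^2.5 * sin(2 * alpha_b)
Hb^2.5 = 2.46^2.5 = 9.491564
sin(2 * 5.9) = sin(11.8) = 0.204496
Q = 0.3 * 9.491564 * 0.204496
Q = 0.5823 m^3/s

0.5823


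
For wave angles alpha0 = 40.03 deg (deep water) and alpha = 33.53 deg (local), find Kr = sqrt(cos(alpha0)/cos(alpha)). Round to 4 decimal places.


Kr = sqrt(cos(alpha0) / cos(alpha))
cos(40.03) = 0.765708
cos(33.53) = 0.833597
Kr = sqrt(0.765708 / 0.833597)
Kr = sqrt(0.918559)
Kr = 0.9584

0.9584


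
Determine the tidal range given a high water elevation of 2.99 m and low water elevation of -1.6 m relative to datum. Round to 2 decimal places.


Tidal range = High water - Low water
Tidal range = 2.99 - (-1.6)
Tidal range = 4.59 m

4.59


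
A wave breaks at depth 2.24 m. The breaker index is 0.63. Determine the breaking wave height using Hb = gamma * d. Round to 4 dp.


Hb = gamma * d
Hb = 0.63 * 2.24
Hb = 1.4112 m

1.4112


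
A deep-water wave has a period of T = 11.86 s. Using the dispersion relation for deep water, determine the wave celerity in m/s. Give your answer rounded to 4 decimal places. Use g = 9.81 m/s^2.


We use the deep-water celerity formula:
C = g * T / (2 * pi)
C = 9.81 * 11.86 / (2 * 3.14159...)
C = 116.346600 / 6.283185
C = 18.5171 m/s

18.5171


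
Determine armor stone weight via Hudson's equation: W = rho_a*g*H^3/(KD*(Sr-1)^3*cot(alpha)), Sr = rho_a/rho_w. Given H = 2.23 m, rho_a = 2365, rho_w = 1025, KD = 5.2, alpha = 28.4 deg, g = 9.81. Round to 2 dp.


Sr = rho_a / rho_w = 2365 / 1025 = 2.307317
(Sr - 1) = 1.307317
(Sr - 1)^3 = 2.234307
cot(28.4) = 1 / tan(28.4) = 1 / 0.540698 = 1.849461
Numerator = 2365 * 9.81 * 2.23^3 = 257285.1626
Denominator = 5.2 * 2.234307 * 1.849461 = 21.487772
W = 257285.1626 / 21.487772
W = 11973.56 N

11973.56


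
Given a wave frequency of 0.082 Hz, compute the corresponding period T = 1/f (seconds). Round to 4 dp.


T = 1 / f
T = 1 / 0.082
T = 12.1951 s

12.1951


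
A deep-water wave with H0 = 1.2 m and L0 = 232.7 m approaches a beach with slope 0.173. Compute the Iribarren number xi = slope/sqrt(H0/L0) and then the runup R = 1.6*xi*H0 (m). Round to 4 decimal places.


xi = slope / sqrt(H0/L0)
H0/L0 = 1.2/232.7 = 0.005157
sqrt(0.005157) = 0.071811
xi = 0.173 / 0.071811 = 2.409094
R = 1.6 * xi * H0 = 1.6 * 2.409094 * 1.2
R = 4.6255 m

4.6255


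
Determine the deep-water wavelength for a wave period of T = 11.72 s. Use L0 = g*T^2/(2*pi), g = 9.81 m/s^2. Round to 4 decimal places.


L0 = g * T^2 / (2 * pi)
L0 = 9.81 * 11.72^2 / (2 * pi)
L0 = 9.81 * 137.3584 / 6.28319
L0 = 1347.4859 / 6.28319
L0 = 214.4590 m

214.4590


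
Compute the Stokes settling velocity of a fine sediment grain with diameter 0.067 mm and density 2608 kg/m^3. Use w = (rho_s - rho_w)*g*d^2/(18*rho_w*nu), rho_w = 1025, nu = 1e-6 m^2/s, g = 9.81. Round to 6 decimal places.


w = (rho_s - rho_w) * g * d^2 / (18 * rho_w * nu)
d = 0.067 mm = 0.000067 m
rho_s - rho_w = 2608 - 1025 = 1583
Numerator = 1583 * 9.81 * (0.000067)^2 = 0.000069710713
Denominator = 18 * 1025 * 1e-6 = 0.018450
w = 0.003778 m/s

0.003778


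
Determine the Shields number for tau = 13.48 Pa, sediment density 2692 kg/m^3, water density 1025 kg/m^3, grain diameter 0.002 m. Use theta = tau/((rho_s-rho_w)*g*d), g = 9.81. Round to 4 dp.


theta = tau / ((rho_s - rho_w) * g * d)
rho_s - rho_w = 2692 - 1025 = 1667
Denominator = 1667 * 9.81 * 0.002 = 32.706540
theta = 13.48 / 32.706540
theta = 0.4121

0.4121


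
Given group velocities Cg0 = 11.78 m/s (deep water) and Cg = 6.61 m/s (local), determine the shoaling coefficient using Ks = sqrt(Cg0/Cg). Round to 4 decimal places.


Ks = sqrt(Cg0 / Cg)
Ks = sqrt(11.78 / 6.61)
Ks = sqrt(1.7821)
Ks = 1.3350

1.3350


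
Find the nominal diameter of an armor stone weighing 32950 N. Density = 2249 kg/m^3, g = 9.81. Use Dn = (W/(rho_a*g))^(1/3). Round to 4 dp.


V = W / (rho_a * g)
V = 32950 / (2249 * 9.81)
V = 32950 / 22062.69
V = 1.493472 m^3
Dn = V^(1/3) = 1.493472^(1/3)
Dn = 1.1431 m

1.1431


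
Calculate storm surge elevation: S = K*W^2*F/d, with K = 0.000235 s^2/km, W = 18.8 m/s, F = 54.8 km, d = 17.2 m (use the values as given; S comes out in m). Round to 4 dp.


S = K * W^2 * F / d
W^2 = 18.8^2 = 353.44
S = 0.000235 * 353.44 * 54.8 / 17.2
Numerator = 0.000235 * 353.44 * 54.8 = 4.551600
S = 4.551600 / 17.2 = 0.2646 m

0.2646


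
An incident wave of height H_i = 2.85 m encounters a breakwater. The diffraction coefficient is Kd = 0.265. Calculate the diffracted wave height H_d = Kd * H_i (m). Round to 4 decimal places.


H_d = Kd * H_i
H_d = 0.265 * 2.85
H_d = 0.7553 m

0.7553


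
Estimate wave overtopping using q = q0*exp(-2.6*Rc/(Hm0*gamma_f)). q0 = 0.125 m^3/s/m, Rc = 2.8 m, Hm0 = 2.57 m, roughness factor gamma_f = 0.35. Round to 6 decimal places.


q = q0 * exp(-2.6 * Rc / (Hm0 * gamma_f))
Exponent = -2.6 * 2.8 / (2.57 * 0.35)
= -2.6 * 2.8 / 0.8995
= -8.093385
exp(-8.093385) = 0.000306
q = 0.125 * 0.000306
q = 0.000038 m^3/s/m

0.000038


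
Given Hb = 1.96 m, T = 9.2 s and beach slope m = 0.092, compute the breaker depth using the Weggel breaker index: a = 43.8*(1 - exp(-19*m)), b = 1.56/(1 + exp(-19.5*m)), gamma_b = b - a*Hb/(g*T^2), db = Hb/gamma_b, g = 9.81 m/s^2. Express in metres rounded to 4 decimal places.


a = 43.8 * (1 - exp(-19 * m))
exp(-19 * 0.092) = exp(-1.7480) = 0.174122
a = 43.8 * (1 - 0.174122) = 36.173463
b = 1.56 / (1 + exp(-19.5 * m))
exp(-19.5 * 0.092) = exp(-1.7940) = 0.166294
b = 1.56 / (1 + 0.166294) = 1.337571
Hb / (g * T^2) = 1.96 / (9.81 * 9.2^2) = 1.96 / 830.3184 = 0.00236054
gamma_b = b - a * Hb/(g*T^2) = 1.337571 - 36.173463 * 0.00236054 = 1.252182
db = Hb / gamma_b = 1.96 / 1.252182
db = 1.5653 m

1.5653
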